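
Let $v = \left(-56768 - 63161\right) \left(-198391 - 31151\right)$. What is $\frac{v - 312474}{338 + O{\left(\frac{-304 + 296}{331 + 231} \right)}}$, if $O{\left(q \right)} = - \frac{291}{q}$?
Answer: $\frac{110113720176}{83123} \approx 1.3247 \cdot 10^{6}$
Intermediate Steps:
$v = 27528742518$ ($v = \left(-119929\right) \left(-229542\right) = 27528742518$)
$\frac{v - 312474}{338 + O{\left(\frac{-304 + 296}{331 + 231} \right)}} = \frac{27528742518 - 312474}{338 - \frac{291}{\left(-304 + 296\right) \frac{1}{331 + 231}}} = \frac{27528430044}{338 - \frac{291}{\left(-8\right) \frac{1}{562}}} = \frac{27528430044}{338 - \frac{291}{- \frac{4}{281}}} = \frac{27528430044}{338 - - \frac{81771}{4}} = \frac{27528430044}{338 + \frac{81771}{4}} = \frac{27528430044}{\frac{83123}{4}} = 27528430044 \cdot \frac{4}{83123} = \frac{110113720176}{83123}$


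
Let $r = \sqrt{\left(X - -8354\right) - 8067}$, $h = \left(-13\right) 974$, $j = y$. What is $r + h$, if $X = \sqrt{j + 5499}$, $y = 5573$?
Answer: $-12662 + \sqrt{287 + 8 \sqrt{173}} \approx -12642.0$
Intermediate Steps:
$j = 5573$
$h = -12662$
$X = 8 \sqrt{173}$ ($X = \sqrt{5573 + 5499} = \sqrt{11072} = 8 \sqrt{173} \approx 105.22$)
$r = \sqrt{287 + 8 \sqrt{173}}$ ($r = \sqrt{\left(8 \sqrt{173} - -8354\right) - 8067} = \sqrt{\left(8 \sqrt{173} + 8354\right) - 8067} = \sqrt{\left(8354 + 8 \sqrt{173}\right) - 8067} = \sqrt{287 + 8 \sqrt{173}} \approx 19.805$)
$r + h = \sqrt{287 + 8 \sqrt{173}} - 12662 = -12662 + \sqrt{287 + 8 \sqrt{173}}$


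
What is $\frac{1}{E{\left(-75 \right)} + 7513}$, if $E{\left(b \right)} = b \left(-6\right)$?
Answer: $\frac{1}{7963} \approx 0.00012558$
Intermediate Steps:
$E{\left(b \right)} = - 6 b$
$\frac{1}{E{\left(-75 \right)} + 7513} = \frac{1}{\left(-6\right) \left(-75\right) + 7513} = \frac{1}{450 + 7513} = \frac{1}{7963}$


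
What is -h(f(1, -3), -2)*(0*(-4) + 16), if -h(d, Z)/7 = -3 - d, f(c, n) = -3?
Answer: 0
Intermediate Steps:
h(d, Z) = 21 + 7*d (h(d, Z) = -7*(-3 - d) = 21 + 7*d)
-h(f(1, -3), -2)*(0*(-4) + 16) = -(21 + 7*(-3))*(0*(-4) + 16) = -(21 - 21)*(0 + 16) = -0*16 = -1*0 = 0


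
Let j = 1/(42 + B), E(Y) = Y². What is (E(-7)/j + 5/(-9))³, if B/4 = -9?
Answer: 18420660721/729 ≈ 2.5268e+7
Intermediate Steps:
B = -36 (B = 4*(-9) = -36)
j = ⅙ (j = 1/(42 - 36) = 1/6 = ⅙ ≈ 0.16667)
(E(-7)/j + 5/(-9))³ = ((-7)²/(⅙) + 5/(-9))³ = (49*6 + 5*(-⅑))³ = (294 - 5/9)³ = (2641/9)³ = 18420660721/729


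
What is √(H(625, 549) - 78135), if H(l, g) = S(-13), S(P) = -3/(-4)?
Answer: I*√312537/2 ≈ 279.52*I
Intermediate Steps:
S(P) = ¾ (S(P) = -3*(-¼) = ¾)
H(l, g) = ¾
√(H(625, 549) - 78135) = √(¾ - 78135) = √(-312537/4) = I*√312537/2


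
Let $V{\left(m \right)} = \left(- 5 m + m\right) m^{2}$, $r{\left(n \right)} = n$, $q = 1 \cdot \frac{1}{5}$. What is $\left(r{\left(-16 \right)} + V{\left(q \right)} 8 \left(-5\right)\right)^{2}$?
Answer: $\frac{135424}{625} \approx 216.68$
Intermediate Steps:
$q = \frac{1}{5}$ ($q = 1 \cdot \frac{1}{5} = \frac{1}{5} \approx 0.2$)
$V{\left(m \right)} = - 4 m^{3}$ ($V{\left(m \right)} = - 4 m m^{2} = - 4 m^{3}$)
$\left(r{\left(-16 \right)} + V{\left(q \right)} 8 \left(-5\right)\right)^{2} = \left(-16 + - \frac{4}{125} \cdot 8 \left(-5\right)\right)^{2} = \left(-16 + \left(-4\right) \frac{1}{125} \cdot 8 \left(-5\right)\right)^{2} = \left(-16 + \left(- \frac{4}{125}\right) 8 \left(-5\right)\right)^{2} = \left(-16 - - \frac{32}{25}\right)^{2} = \left(-16 + \frac{32}{25}\right)^{2} = \left(- \frac{368}{25}\right)^{2} = \frac{135424}{625}$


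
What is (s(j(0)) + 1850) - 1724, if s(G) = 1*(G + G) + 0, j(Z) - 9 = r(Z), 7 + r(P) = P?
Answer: 130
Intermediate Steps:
r(P) = -7 + P
j(Z) = 2 + Z (j(Z) = 9 + (-7 + Z) = 2 + Z)
s(G) = 2*G (s(G) = 1*(2*G) + 0 = 2*G + 0 = 2*G)
(s(j(0)) + 1850) - 1724 = (2*(2 + 0) + 1850) - 1724 = (2*2 + 1850) - 1724 = (4 + 1850) - 1724 = 1854 - 1724 = 130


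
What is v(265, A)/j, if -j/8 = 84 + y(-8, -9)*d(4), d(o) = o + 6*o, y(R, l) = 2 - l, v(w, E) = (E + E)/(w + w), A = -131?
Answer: 131/831040 ≈ 0.00015763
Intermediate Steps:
v(w, E) = E/w (v(w, E) = (2*E)/((2*w)) = (2*E)*(1/(2*w)) = E/w)
d(o) = 7*o
j = -3136 (j = -8*(84 + (2 - 1*(-9))*(7*4)) = -8*(84 + (2 + 9)*28) = -8*(84 + 11*28) = -8*(84 + 308) = -8*392 = -3136)
v(265, A)/j = -131/265/(-3136) = -131*1/265*(-1/3136) = -131/265*(-1/3136) = 131/831040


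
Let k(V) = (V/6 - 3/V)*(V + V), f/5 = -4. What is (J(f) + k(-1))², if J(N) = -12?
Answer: 2809/9 ≈ 312.11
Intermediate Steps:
f = -20 (f = 5*(-4) = -20)
k(V) = 2*V*(-3/V + V/6) (k(V) = (V*(⅙) - 3/V)*(2*V) = (V/6 - 3/V)*(2*V) = (-3/V + V/6)*(2*V) = 2*V*(-3/V + V/6))
(J(f) + k(-1))² = (-12 + (-6 + (⅓)*(-1)²))² = (-12 + (-6 + (⅓)*1))² = (-12 + (-6 + ⅓))² = (-12 - 17/3)² = (-53/3)² = 2809/9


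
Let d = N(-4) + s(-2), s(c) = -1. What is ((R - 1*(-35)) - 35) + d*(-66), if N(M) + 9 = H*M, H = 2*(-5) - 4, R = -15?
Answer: -3051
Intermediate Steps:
H = -14 (H = -10 - 4 = -14)
N(M) = -9 - 14*M
d = 46 (d = (-9 - 14*(-4)) - 1 = (-9 + 56) - 1 = 47 - 1 = 46)
((R - 1*(-35)) - 35) + d*(-66) = ((-15 - 1*(-35)) - 35) + 46*(-66) = ((-15 + 35) - 35) - 3036 = (20 - 35) - 3036 = -15 - 3036 = -3051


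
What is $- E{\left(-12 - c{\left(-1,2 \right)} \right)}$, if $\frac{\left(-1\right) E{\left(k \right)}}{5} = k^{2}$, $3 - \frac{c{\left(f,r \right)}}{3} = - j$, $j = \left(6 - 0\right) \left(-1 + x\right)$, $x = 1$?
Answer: $2205$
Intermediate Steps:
$j = 0$ ($j = \left(6 - 0\right) \left(-1 + 1\right) = \left(6 + 0\right) 0 = 6 \cdot 0 = 0$)
$c{\left(f,r \right)} = 9$ ($c{\left(f,r \right)} = 9 - 3 \left(\left(-1\right) 0\right) = 9 - 0 = 9 + 0 = 9$)
$E{\left(k \right)} = - 5 k^{2}$
$- E{\left(-12 - c{\left(-1,2 \right)} \right)} = - \left(-5\right) \left(-12 - 9\right)^{2} = - \left(-5\right) \left(-21\right)^{2} = - \left(-5\right) 441 = \left(-1\right) \left(-2205\right) = 2205$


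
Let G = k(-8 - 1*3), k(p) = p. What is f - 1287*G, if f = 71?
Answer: 14228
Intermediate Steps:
G = -11 (G = -8 - 1*3 = -8 - 3 = -11)
f - 1287*G = 71 - 1287*(-11) = 71 + 14157 = 14228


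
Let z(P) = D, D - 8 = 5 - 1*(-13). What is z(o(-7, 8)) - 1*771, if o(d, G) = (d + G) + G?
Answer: -745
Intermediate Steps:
o(d, G) = d + 2*G (o(d, G) = (G + d) + G = d + 2*G)
D = 26 (D = 8 + (5 - 1*(-13)) = 8 + (5 + 13) = 8 + 18 = 26)
z(P) = 26
z(o(-7, 8)) - 1*771 = 26 - 1*771 = 26 - 771 = -745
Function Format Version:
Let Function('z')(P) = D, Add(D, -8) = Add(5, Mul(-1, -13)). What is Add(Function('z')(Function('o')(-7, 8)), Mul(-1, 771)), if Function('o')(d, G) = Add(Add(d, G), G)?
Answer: -745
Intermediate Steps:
Function('o')(d, G) = Add(d, Mul(2, G)) (Function('o')(d, G) = Add(Add(G, d), G) = Add(d, Mul(2, G)))
D = 26 (D = Add(8, Add(5, Mul(-1, -13))) = Add(8, Add(5, 13)) = Add(8, 18) = 26)
Function('z')(P) = 26
Add(Function('z')(Function('o')(-7, 8)), Mul(-1, 771)) = Add(26, Mul(-1, 771)) = Add(26, -771) = -745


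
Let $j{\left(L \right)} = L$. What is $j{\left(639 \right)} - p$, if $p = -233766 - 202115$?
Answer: $436520$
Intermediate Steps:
$p = -435881$
$j{\left(639 \right)} - p = 639 - -435881 = 639 + 435881 = 436520$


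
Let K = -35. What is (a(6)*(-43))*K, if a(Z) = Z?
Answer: 9030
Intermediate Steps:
(a(6)*(-43))*K = (6*(-43))*(-35) = -258*(-35) = 9030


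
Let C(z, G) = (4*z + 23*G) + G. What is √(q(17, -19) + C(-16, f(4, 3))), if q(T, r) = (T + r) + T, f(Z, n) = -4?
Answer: I*√145 ≈ 12.042*I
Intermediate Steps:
C(z, G) = 4*z + 24*G
q(T, r) = r + 2*T
√(q(17, -19) + C(-16, f(4, 3))) = √((-19 + 2*17) + (4*(-16) + 24*(-4))) = √((-19 + 34) + (-64 - 96)) = √(15 - 160) = √(-145) = I*√145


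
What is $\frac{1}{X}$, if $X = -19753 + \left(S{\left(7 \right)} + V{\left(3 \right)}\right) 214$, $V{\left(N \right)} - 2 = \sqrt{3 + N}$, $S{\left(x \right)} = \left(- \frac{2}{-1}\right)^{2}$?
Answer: $- \frac{18469}{340829185} - \frac{214 \sqrt{6}}{340829185} \approx -5.5726 \cdot 10^{-5}$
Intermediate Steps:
$S{\left(x \right)} = 4$ ($S{\left(x \right)} = \left(\left(-2\right) \left(-1\right)\right)^{2} = 2^{2} = 4$)
$V{\left(N \right)} = 2 + \sqrt{3 + N}$
$X = -18469 + 214 \sqrt{6}$ ($X = -19753 + \left(4 + \left(2 + \sqrt{3 + 3}\right)\right) 214 = -19753 + \left(4 + \left(2 + \sqrt{6}\right)\right) 214 = -19753 + \left(6 + \sqrt{6}\right) 214 = -19753 + \left(1284 + 214 \sqrt{6}\right) = -18469 + 214 \sqrt{6} \approx -17945.0$)
$\frac{1}{X} = \frac{1}{-18469 + 214 \sqrt{6}}$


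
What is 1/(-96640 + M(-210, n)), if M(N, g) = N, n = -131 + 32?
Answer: -1/96850 ≈ -1.0325e-5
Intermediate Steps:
n = -99
1/(-96640 + M(-210, n)) = 1/(-96640 - 210) = 1/(-96850) = -1/96850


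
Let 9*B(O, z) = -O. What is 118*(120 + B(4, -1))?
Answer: 126968/9 ≈ 14108.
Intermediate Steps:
B(O, z) = -O/9 (B(O, z) = (-O)/9 = -O/9)
118*(120 + B(4, -1)) = 118*(120 - ⅑*4) = 118*(120 - 4/9) = 118*(1076/9) = 126968/9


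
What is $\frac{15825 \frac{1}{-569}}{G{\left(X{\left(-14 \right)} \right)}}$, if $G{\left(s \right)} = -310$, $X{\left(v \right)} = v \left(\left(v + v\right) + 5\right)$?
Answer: $\frac{3165}{35278} \approx 0.089716$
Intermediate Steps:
$X{\left(v \right)} = v \left(5 + 2 v\right)$ ($X{\left(v \right)} = v \left(2 v + 5\right) = v \left(5 + 2 v\right)$)
$\frac{15825 \frac{1}{-569}}{G{\left(X{\left(-14 \right)} \right)}} = \frac{15825 \frac{1}{-569}}{-310} = 15825 \left(- \frac{1}{569}\right) \left(- \frac{1}{310}\right) = \left(- \frac{15825}{569}\right) \left(- \frac{1}{310}\right) = \frac{3165}{35278}$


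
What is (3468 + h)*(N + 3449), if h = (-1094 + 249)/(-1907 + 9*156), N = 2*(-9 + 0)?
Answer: 5987949319/503 ≈ 1.1904e+7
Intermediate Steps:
N = -18 (N = 2*(-9) = -18)
h = 845/503 (h = -845/(-1907 + 1404) = -845/(-503) = -845*(-1/503) = 845/503 ≈ 1.6799)
(3468 + h)*(N + 3449) = (3468 + 845/503)*(-18 + 3449) = (1745249/503)*3431 = 5987949319/503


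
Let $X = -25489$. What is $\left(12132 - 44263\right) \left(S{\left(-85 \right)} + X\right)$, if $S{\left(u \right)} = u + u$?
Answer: $824449329$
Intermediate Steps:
$S{\left(u \right)} = 2 u$
$\left(12132 - 44263\right) \left(S{\left(-85 \right)} + X\right) = \left(12132 - 44263\right) \left(2 \left(-85\right) - 25489\right) = - 32131 \left(-170 - 25489\right) = \left(-32131\right) \left(-25659\right) = 824449329$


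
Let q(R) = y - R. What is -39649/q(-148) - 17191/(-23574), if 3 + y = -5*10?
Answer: -933052381/2239530 ≈ -416.63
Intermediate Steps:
y = -53 (y = -3 - 5*10 = -3 - 50 = -53)
q(R) = -53 - R
-39649/q(-148) - 17191/(-23574) = -39649/(-53 - 1*(-148)) - 17191/(-23574) = -39649/(-53 + 148) - 17191*(-1/23574) = -39649/95 + 17191/23574 = -933052381/2239530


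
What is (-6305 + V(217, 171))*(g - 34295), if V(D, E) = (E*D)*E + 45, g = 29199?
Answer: -32303732552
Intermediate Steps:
V(D, E) = 45 + D*E² (V(D, E) = (D*E)*E + 45 = D*E² + 45 = 45 + D*E²)
(-6305 + V(217, 171))*(g - 34295) = (-6305 + (45 + 217*171²))*(29199 - 34295) = (-6305 + (45 + 217*29241))*(-5096) = (-6305 + (45 + 6345297))*(-5096) = (-6305 + 6345342)*(-5096) = 6339037*(-5096) = -32303732552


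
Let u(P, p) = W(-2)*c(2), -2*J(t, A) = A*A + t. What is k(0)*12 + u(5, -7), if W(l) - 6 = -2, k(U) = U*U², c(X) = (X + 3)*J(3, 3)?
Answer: -120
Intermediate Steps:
J(t, A) = -t/2 - A²/2 (J(t, A) = -(A*A + t)/2 = -(A² + t)/2 = -(t + A²)/2 = -t/2 - A²/2)
c(X) = -18 - 6*X (c(X) = (X + 3)*(-½*3 - ½*3²) = (3 + X)*(-3/2 - ½*9) = (3 + X)*(-3/2 - 9/2) = (3 + X)*(-6) = -18 - 6*X)
k(U) = U³
W(l) = 4 (W(l) = 6 - 2 = 4)
u(P, p) = -120 (u(P, p) = 4*(-18 - 6*2) = 4*(-18 - 12) = 4*(-30) = -120)
k(0)*12 + u(5, -7) = 0³*12 - 120 = 0*12 - 120 = 0 - 120 = -120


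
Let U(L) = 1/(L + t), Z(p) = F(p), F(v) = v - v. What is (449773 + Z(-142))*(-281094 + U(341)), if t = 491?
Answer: -105188504613011/832 ≈ -1.2643e+11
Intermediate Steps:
F(v) = 0
Z(p) = 0
U(L) = 1/(491 + L) (U(L) = 1/(L + 491) = 1/(491 + L))
(449773 + Z(-142))*(-281094 + U(341)) = (449773 + 0)*(-281094 + 1/(491 + 341)) = 449773*(-281094 + 1/832) = 449773*(-233870207/832) = -105188504613011/832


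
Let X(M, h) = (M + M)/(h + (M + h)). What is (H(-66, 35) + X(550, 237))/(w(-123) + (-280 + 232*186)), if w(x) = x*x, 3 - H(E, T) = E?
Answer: 17939/14848256 ≈ 0.0012082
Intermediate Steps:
H(E, T) = 3 - E
w(x) = x²
X(M, h) = 2*M/(M + 2*h) (X(M, h) = (2*M)/(M + 2*h) = 2*M/(M + 2*h))
(H(-66, 35) + X(550, 237))/(w(-123) + (-280 + 232*186)) = ((3 - 1*(-66)) + 2*550/(550 + 2*237))/((-123)² + (-280 + 232*186)) = ((3 + 66) + 2*550/(550 + 474))/(15129 + (-280 + 43152)) = (69 + 2*550/1024)/(15129 + 42872) = (69 + 2*550*(1/1024))/58001 = (69 + 275/256)*(1/58001) = (17939/256)*(1/58001) = 17939/14848256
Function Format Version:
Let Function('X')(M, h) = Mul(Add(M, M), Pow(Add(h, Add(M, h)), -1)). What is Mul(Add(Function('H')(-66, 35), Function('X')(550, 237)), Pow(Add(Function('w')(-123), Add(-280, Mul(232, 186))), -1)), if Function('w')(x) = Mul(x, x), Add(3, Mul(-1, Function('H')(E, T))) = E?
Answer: Rational(17939, 14848256) ≈ 0.0012082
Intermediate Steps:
Function('H')(E, T) = Add(3, Mul(-1, E))
Function('w')(x) = Pow(x, 2)
Function('X')(M, h) = Mul(2, M, Pow(Add(M, Mul(2, h)), -1)) (Function('X')(M, h) = Mul(Mul(2, M), Pow(Add(M, Mul(2, h)), -1)) = Mul(2, M, Pow(Add(M, Mul(2, h)), -1)))
Mul(Add(Function('H')(-66, 35), Function('X')(550, 237)), Pow(Add(Function('w')(-123), Add(-280, Mul(232, 186))), -1)) = Mul(Add(Add(3, Mul(-1, -66)), Mul(2, 550, Pow(Add(550, Mul(2, 237)), -1))), Pow(Add(Pow(-123, 2), Add(-280, Mul(232, 186))), -1)) = Mul(Add(Add(3, 66), Mul(2, 550, Pow(Add(550, 474), -1))), Pow(Add(15129, Add(-280, 43152)), -1)) = Mul(Add(69, Mul(2, 550, Pow(1024, -1))), Pow(Add(15129, 42872), -1)) = Mul(Add(69, Mul(2, 550, Rational(1, 1024))), Pow(58001, -1)) = Mul(Add(69, Rational(275, 256)), Rational(1, 58001)) = Mul(Rational(17939, 256), Rational(1, 58001)) = Rational(17939, 14848256)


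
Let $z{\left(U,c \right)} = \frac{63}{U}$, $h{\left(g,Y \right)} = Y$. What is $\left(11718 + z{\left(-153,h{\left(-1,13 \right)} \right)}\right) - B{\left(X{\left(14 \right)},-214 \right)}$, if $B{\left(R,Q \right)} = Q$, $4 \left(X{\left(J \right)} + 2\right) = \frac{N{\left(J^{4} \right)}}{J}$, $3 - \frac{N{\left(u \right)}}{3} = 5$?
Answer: $\frac{202837}{17} \approx 11932.0$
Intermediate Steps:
$N{\left(u \right)} = -6$ ($N{\left(u \right)} = 9 - 15 = -6$)
$X{\left(J \right)} = -2 - \frac{3}{2 J}$ ($X{\left(J \right)} = -2 + \frac{\left(-6\right) \frac{1}{J}}{4} = -2 - \frac{3}{2 J}$)
$\left(11718 + z{\left(-153,h{\left(-1,13 \right)} \right)}\right) - B{\left(X{\left(14 \right)},-214 \right)} = \left(11718 + \frac{63}{-153}\right) - -214 = \left(11718 + 63 \left(- \frac{1}{153}\right)\right) + 214 = \left(11718 - \frac{7}{17}\right) + 214 = \frac{199199}{17} + 214 = \frac{202837}{17}$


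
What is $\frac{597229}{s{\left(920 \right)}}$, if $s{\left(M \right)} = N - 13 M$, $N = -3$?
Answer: $- \frac{597229}{11963} \approx -49.923$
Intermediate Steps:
$s{\left(M \right)} = -3 - 13 M$
$\frac{597229}{s{\left(920 \right)}} = \frac{597229}{-3 - 11960} = \frac{597229}{-11963} = 597229 \left(- \frac{1}{11963}\right) = - \frac{597229}{11963}$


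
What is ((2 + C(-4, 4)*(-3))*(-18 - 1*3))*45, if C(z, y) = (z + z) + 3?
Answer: -16065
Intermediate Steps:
C(z, y) = 3 + 2*z (C(z, y) = 2*z + 3 = 3 + 2*z)
((2 + C(-4, 4)*(-3))*(-18 - 1*3))*45 = ((2 + (3 + 2*(-4))*(-3))*(-18 - 1*3))*45 = ((2 + (3 - 8)*(-3))*(-18 - 3))*45 = ((2 - 5*(-3))*(-21))*45 = ((2 + 15)*(-21))*45 = (17*(-21))*45 = -357*45 = -16065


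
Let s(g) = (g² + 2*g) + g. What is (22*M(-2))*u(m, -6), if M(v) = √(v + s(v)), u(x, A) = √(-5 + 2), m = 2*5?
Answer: -44*√3 ≈ -76.210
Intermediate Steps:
s(g) = g² + 3*g
m = 10
u(x, A) = I*√3 (u(x, A) = √(-3) = I*√3)
M(v) = √(v + v*(3 + v))
(22*M(-2))*u(m, -6) = (22*√(-2*(4 - 2)))*(I*√3) = (22*√(-2*2))*(I*√3) = (22*√(-4))*(I*√3) = (22*(2*I))*(I*√3) = (44*I)*(I*√3) = -44*√3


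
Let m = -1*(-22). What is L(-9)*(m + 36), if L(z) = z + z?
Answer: -1044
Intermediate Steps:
m = 22
L(z) = 2*z
L(-9)*(m + 36) = (2*(-9))*(22 + 36) = -18*58 = -1044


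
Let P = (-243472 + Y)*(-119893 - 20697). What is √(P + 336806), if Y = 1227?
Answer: 6*√946043371 ≈ 1.8455e+5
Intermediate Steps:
P = 34057224550 (P = (-243472 + 1227)*(-119893 - 20697) = -242245*(-140590) = 34057224550)
√(P + 336806) = √(34057224550 + 336806) = √34057561356 = 6*√946043371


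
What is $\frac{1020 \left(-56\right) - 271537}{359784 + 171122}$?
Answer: $- \frac{328657}{530906} \approx -0.61905$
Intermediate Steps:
$\frac{1020 \left(-56\right) - 271537}{359784 + 171122} = \frac{-57120 - 271537}{530906} = \left(-328657\right) \frac{1}{530906} = - \frac{328657}{530906}$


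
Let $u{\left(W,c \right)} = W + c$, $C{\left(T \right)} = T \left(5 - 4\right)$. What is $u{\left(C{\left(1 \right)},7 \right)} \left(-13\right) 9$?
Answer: $-936$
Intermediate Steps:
$C{\left(T \right)} = T$ ($C{\left(T \right)} = T 1 = T$)
$u{\left(C{\left(1 \right)},7 \right)} \left(-13\right) 9 = \left(1 + 7\right) \left(-13\right) 9 = 8 \left(-13\right) 9 = \left(-104\right) 9 = -936$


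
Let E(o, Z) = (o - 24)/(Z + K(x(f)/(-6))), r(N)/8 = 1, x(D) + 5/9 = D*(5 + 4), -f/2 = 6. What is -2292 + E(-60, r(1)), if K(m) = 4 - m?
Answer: -107076/47 ≈ -2278.2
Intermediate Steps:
f = -12 (f = -2*6 = -12)
x(D) = -5/9 + 9*D (x(D) = -5/9 + D*(5 + 4) = -5/9 + D*9 = -5/9 + 9*D)
r(N) = 8 (r(N) = 8*1 = 8)
E(o, Z) = (-24 + o)/(-761/54 + Z) (E(o, Z) = (o - 24)/(Z + (4 - (-5/9 + 9*(-12))/(-6))) = (-24 + o)/(Z + (4 - (-5/9 - 108)*(-1)/6)) = (-24 + o)/(Z + (4 - (-977)*(-1)/(9*6))) = (-24 + o)/(Z + (4 - 1*977/54)) = (-24 + o)/(Z + (4 - 977/54)) = (-24 + o)/(Z - 761/54) = (-24 + o)/(-761/54 + Z))
-2292 + E(-60, r(1)) = -2292 + 54*(-24 - 60)/(-761 + 54*8) = -2292 + 54*(-84)/(-761 + 432) = -2292 + 54*(-84)/(-329) = -2292 + 54*(-1/329)*(-84) = -2292 + 648/47 = -107076/47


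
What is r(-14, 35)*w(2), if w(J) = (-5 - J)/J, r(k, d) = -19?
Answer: 133/2 ≈ 66.500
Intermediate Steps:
w(J) = (-5 - J)/J
r(-14, 35)*w(2) = -19*(-5 - 1*2)/2 = -19*(-5 - 2)/2 = -19*(-7)/2 = -19*(-7/2) = 133/2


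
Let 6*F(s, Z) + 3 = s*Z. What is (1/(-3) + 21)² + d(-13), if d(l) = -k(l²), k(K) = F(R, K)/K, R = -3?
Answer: 650401/1521 ≈ 427.61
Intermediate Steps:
F(s, Z) = -½ + Z*s/6 (F(s, Z) = -½ + (s*Z)/6 = -½ + (Z*s)/6 = -½ + Z*s/6)
k(K) = (-½ - K/2)/K (k(K) = (-½ + (⅙)*K*(-3))/K = (-½ - K/2)/K)
d(l) = -(-1 - l²)/(2*l²) (d(l) = -(-1 - l²)/(2*(l²)) = -(-1 - l²)/(2*l²))
(1/(-3) + 21)² + d(-13) = (1/(-3) + 21)² + (½)*(1 + (-13)²)/(-13)² = (-⅓ + 21)² + (½)*(1/169)*(1 + 169) = (62/3)² + (½)*(1/169)*170 = 3844/9 + 85/169 = 650401/1521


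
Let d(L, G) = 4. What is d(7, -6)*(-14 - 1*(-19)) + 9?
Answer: 29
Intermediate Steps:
d(7, -6)*(-14 - 1*(-19)) + 9 = 4*(-14 - 1*(-19)) + 9 = 4*(-14 + 19) + 9 = 4*5 + 9 = 20 + 9 = 29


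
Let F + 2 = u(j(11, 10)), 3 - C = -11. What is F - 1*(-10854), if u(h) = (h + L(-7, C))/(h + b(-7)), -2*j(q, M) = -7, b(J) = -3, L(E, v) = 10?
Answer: 10879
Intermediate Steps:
C = 14 (C = 3 - 1*(-11) = 3 + 11 = 14)
j(q, M) = 7/2 (j(q, M) = -1/2*(-7) = 7/2)
u(h) = (10 + h)/(-3 + h) (u(h) = (h + 10)/(h - 3) = (10 + h)/(-3 + h))
F = 25 (F = -2 + (10 + 7/2)/(-3 + 7/2) = -2 + (27/2)/(1/2) = -2 + 2*(27/2) = -2 + 27 = 25)
F - 1*(-10854) = 25 - 1*(-10854) = 25 + 10854 = 10879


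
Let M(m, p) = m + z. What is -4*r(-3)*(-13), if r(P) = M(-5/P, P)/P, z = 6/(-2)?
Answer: 208/9 ≈ 23.111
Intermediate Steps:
z = -3 (z = 6*(-1/2) = -3)
M(m, p) = -3 + m (M(m, p) = m - 3 = -3 + m)
r(P) = (-3 - 5/P)/P
-4*r(-3)*(-13) = -4*(-5 - 3*(-3))/(-3)**2*(-13) = -4*(-5 + 9)/9*(-13) = -4*4/9*(-13) = -16/9*(-13) = 208/9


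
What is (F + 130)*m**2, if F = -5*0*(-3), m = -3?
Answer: 1170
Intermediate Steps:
F = 0 (F = 0*(-3) = 0)
(F + 130)*m**2 = (0 + 130)*(-3)**2 = 130*9 = 1170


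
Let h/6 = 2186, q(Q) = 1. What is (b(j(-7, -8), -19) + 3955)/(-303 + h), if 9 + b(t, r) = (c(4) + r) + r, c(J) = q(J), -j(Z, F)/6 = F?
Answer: 1303/4271 ≈ 0.30508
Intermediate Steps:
j(Z, F) = -6*F
c(J) = 1
h = 13116 (h = 6*2186 = 13116)
b(t, r) = -8 + 2*r (b(t, r) = -9 + ((1 + r) + r) = -9 + (1 + 2*r) = -8 + 2*r)
(b(j(-7, -8), -19) + 3955)/(-303 + h) = ((-8 + 2*(-19)) + 3955)/(-303 + 13116) = ((-8 - 38) + 3955)/12813 = (-46 + 3955)*(1/12813) = 3909*(1/12813) = 1303/4271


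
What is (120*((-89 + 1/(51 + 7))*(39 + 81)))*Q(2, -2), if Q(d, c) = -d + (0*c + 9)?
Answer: -260114400/29 ≈ -8.9695e+6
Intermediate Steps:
Q(d, c) = 9 - d (Q(d, c) = -d + (0 + 9) = -d + 9 = 9 - d)
(120*((-89 + 1/(51 + 7))*(39 + 81)))*Q(2, -2) = (120*((-89 + 1/(51 + 7))*(39 + 81)))*(9 - 1*2) = (120*((-89 + 1/58)*120))*(9 - 2) = (120*((-89 + 1/58)*120))*7 = (120*(-5161/58*120))*7 = (120*(-309660/29))*7 = -37159200/29*7 = -260114400/29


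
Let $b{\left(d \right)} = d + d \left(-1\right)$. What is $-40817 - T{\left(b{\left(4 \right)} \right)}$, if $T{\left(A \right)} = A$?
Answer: $-40817$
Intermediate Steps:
$b{\left(d \right)} = 0$ ($b{\left(d \right)} = d - d = 0$)
$-40817 - T{\left(b{\left(4 \right)} \right)} = -40817 - 0 = -40817 + 0 = -40817$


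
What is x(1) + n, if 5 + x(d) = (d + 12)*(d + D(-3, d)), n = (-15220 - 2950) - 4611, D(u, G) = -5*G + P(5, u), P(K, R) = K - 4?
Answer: -22825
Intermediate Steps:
P(K, R) = -4 + K
D(u, G) = 1 - 5*G (D(u, G) = -5*G + (-4 + 5) = -5*G + 1 = 1 - 5*G)
n = -22781 (n = -18170 - 4611 = -22781)
x(d) = -5 + (1 - 4*d)*(12 + d) (x(d) = -5 + (d + 12)*(d + (1 - 5*d)) = -5 + (12 + d)*(1 - 4*d) = -5 + (1 - 4*d)*(12 + d))
x(1) + n = (7 - 47*1 - 4*1²) - 22781 = (7 - 47 - 4*1) - 22781 = (7 - 47 - 4) - 22781 = -44 - 22781 = -22825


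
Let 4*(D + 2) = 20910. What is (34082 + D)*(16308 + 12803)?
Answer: 2288561265/2 ≈ 1.1443e+9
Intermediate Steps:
D = 10451/2 (D = -2 + (¼)*20910 = -2 + 10455/2 = 10451/2 ≈ 5225.5)
(34082 + D)*(16308 + 12803) = (34082 + 10451/2)*(16308 + 12803) = (78615/2)*29111 = 2288561265/2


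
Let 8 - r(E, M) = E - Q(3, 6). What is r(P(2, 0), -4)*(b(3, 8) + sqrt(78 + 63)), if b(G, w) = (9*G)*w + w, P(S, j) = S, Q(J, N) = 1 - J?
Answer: 896 + 4*sqrt(141) ≈ 943.50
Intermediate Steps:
b(G, w) = w + 9*G*w (b(G, w) = 9*G*w + w = w + 9*G*w)
r(E, M) = 6 - E (r(E, M) = 8 - (E - (1 - 1*3)) = 8 - (E - (1 - 3)) = 8 - (E - 1*(-2)) = 8 - (E + 2) = 8 - (2 + E) = 8 + (-2 - E) = 6 - E)
r(P(2, 0), -4)*(b(3, 8) + sqrt(78 + 63)) = (6 - 1*2)*(8*(1 + 9*3) + sqrt(78 + 63)) = (6 - 2)*(8*(1 + 27) + sqrt(141)) = 4*(8*28 + sqrt(141)) = 4*(224 + sqrt(141)) = 896 + 4*sqrt(141)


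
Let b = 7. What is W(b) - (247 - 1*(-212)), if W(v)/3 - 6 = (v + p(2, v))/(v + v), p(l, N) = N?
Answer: -438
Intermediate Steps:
W(v) = 21 (W(v) = 18 + 3*((v + v)/(v + v)) = 18 + 3*((2*v)/((2*v))) = 18 + 3*((2*v)*(1/(2*v))) = 18 + 3*1 = 18 + 3 = 21)
W(b) - (247 - 1*(-212)) = 21 - (247 - 1*(-212)) = 21 - (247 + 212) = 21 - 1*459 = 21 - 459 = -438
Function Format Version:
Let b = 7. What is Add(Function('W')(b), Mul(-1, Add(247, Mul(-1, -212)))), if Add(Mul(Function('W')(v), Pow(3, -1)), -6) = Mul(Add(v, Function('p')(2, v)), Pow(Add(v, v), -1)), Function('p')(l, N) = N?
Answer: -438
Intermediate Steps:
Function('W')(v) = 21 (Function('W')(v) = Add(18, Mul(3, Mul(Add(v, v), Pow(Add(v, v), -1)))) = Add(18, Mul(3, Mul(Mul(2, v), Pow(Mul(2, v), -1)))) = Add(18, Mul(3, Mul(Mul(2, v), Mul(Rational(1, 2), Pow(v, -1))))) = Add(18, Mul(3, 1)) = Add(18, 3) = 21)
Add(Function('W')(b), Mul(-1, Add(247, Mul(-1, -212)))) = Add(21, Mul(-1, Add(247, Mul(-1, -212)))) = Add(21, Mul(-1, Add(247, 212))) = Add(21, Mul(-1, 459)) = Add(21, -459) = -438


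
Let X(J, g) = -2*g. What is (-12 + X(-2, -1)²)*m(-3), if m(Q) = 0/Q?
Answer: 0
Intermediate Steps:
m(Q) = 0
(-12 + X(-2, -1)²)*m(-3) = (-12 + (-2*(-1))²)*0 = (-12 + 2²)*0 = (-12 + 4)*0 = -8*0 = 0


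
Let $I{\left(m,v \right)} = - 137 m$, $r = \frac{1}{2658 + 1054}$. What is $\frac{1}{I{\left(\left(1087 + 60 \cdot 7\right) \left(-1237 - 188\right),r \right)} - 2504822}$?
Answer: $\frac{1}{291699253} \approx 3.4282 \cdot 10^{-9}$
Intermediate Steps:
$r = \frac{1}{3712} \approx 0.0002694$
$\frac{1}{I{\left(\left(1087 + 60 \cdot 7\right) \left(-1237 - 188\right),r \right)} - 2504822} = \frac{1}{- 137 \left(1087 + 60 \cdot 7\right) \left(-1237 - 188\right) - 2504822} = \frac{1}{- 137 \left(1087 + 420\right) \left(-1425\right) - 2504822} = \frac{1}{- 137 \cdot 1507 \left(-1425\right) - 2504822} = \frac{1}{\left(-137\right) \left(-2147475\right) - 2504822} = \frac{1}{294204075 - 2504822} = \frac{1}{291699253}$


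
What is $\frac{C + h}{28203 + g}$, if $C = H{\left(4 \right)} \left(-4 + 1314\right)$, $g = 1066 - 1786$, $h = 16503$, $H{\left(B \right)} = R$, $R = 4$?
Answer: $\frac{21743}{27483} \approx 0.79114$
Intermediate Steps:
$H{\left(B \right)} = 4$
$g = -720$
$C = 5240$ ($C = 4 \left(-4 + 1314\right) = 4 \cdot 1310 = 5240$)
$\frac{C + h}{28203 + g} = \frac{5240 + 16503}{28203 - 720} = \frac{21743}{27483}$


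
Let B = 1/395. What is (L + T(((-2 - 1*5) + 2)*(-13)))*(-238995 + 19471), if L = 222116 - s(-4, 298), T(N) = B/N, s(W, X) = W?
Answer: -1251930225063524/25675 ≈ -4.8761e+10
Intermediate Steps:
B = 1/395 ≈ 0.0025316
T(N) = 1/(395*N)
L = 222120 (L = 222116 - 1*(-4) = 222116 + 4 = 222120)
(L + T(((-2 - 1*5) + 2)*(-13)))*(-238995 + 19471) = (222120 + 1/(395*((((-2 - 1*5) + 2)*(-13)))))*(-238995 + 19471) = (222120 + 1/(395*((((-2 - 5) + 2)*(-13)))))*(-219524) = (222120 + 1/(395*(((-7 + 2)*(-13)))))*(-219524) = (222120 + 1/(395*((-5*(-13)))))*(-219524) = (222120 + (1/395)/65)*(-219524) = (222120 + (1/395)*(1/65))*(-219524) = (222120 + 1/25675)*(-219524) = (5702931001/25675)*(-219524) = -1251930225063524/25675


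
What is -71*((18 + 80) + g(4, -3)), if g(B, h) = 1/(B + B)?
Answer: -55735/8 ≈ -6966.9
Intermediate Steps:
g(B, h) = 1/(2*B)
-71*((18 + 80) + g(4, -3)) = -71*((18 + 80) + (½)/4) = -71*(98 + (½)*(¼)) = -71*(98 + ⅛) = -71*785/8 = -55735/8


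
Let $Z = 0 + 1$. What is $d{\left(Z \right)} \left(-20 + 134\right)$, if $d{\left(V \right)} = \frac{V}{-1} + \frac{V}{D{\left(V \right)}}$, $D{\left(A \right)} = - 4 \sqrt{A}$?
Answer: $- \frac{285}{2} \approx -142.5$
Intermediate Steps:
$Z = 1$
$d{\left(V \right)} = - V - \frac{\sqrt{V}}{4}$ ($d{\left(V \right)} = \frac{V}{-1} + \frac{V}{\left(-4\right) \sqrt{V}} = V \left(-1\right) + V \left(- \frac{1}{4 \sqrt{V}}\right) = - V - \frac{\sqrt{V}}{4}$)
$d{\left(Z \right)} \left(-20 + 134\right) = \left(\left(-1\right) 1 - \frac{\sqrt{1}}{4}\right) \left(-20 + 134\right) = \left(-1 - \frac{1}{4}\right) 114 = \left(- \frac{5}{4}\right) 114 = - \frac{285}{2}$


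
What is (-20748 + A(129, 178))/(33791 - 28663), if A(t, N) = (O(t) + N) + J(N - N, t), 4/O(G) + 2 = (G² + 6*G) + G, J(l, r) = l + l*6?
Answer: -45104867/11244422 ≈ -4.0113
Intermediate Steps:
J(l, r) = 7*l (J(l, r) = l + 6*l = 7*l)
O(G) = 4/(-2 + G² + 7*G) (O(G) = 4/(-2 + ((G² + 6*G) + G)) = 4/(-2 + (G² + 7*G)) = 4/(-2 + G² + 7*G))
A(t, N) = N + 4/(-2 + t² + 7*t) (A(t, N) = (4/(-2 + t² + 7*t) + N) + 7*(N - N) = (N + 4/(-2 + t² + 7*t)) + 7*0 = (N + 4/(-2 + t² + 7*t)) + 0 = N + 4/(-2 + t² + 7*t))
(-20748 + A(129, 178))/(33791 - 28663) = (-20748 + (178 + 4/(-2 + 129² + 7*129)))/(33791 - 28663) = (-20748 + (178 + 4/(-2 + 16641 + 903)))/5128 = (-20748 + (178 + 4/17542))*(1/5128) = (-20748 + (178 + 4*(1/17542)))*(1/5128) = (-20748 + (178 + 2/8771))*(1/5128) = (-20748 + 1561240/8771)*(1/5128) = -180419468/8771*1/5128 = -45104867/11244422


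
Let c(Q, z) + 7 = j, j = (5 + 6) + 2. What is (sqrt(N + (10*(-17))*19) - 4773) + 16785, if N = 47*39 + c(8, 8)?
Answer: 12012 + I*sqrt(1391) ≈ 12012.0 + 37.296*I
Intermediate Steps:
j = 13 (j = 11 + 2 = 13)
c(Q, z) = 6 (c(Q, z) = -7 + 13 = 6)
N = 1839 (N = 47*39 + 6 = 1833 + 6 = 1839)
(sqrt(N + (10*(-17))*19) - 4773) + 16785 = (sqrt(1839 + (10*(-17))*19) - 4773) + 16785 = (sqrt(1839 - 170*19) - 4773) + 16785 = (sqrt(1839 - 3230) - 4773) + 16785 = (sqrt(-1391) - 4773) + 16785 = (I*sqrt(1391) - 4773) + 16785 = (-4773 + I*sqrt(1391)) + 16785 = 12012 + I*sqrt(1391)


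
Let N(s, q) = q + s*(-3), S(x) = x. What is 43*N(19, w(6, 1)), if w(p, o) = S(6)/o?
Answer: -2193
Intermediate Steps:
w(p, o) = 6/o
N(s, q) = q - 3*s
43*N(19, w(6, 1)) = 43*(6/1 - 3*19) = 43*(6*1 - 57) = 43*(6 - 57) = 43*(-51) = -2193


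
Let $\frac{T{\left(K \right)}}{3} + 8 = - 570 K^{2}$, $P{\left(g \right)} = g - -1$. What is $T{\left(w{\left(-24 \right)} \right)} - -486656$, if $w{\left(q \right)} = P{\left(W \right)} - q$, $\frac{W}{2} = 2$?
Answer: $-951478$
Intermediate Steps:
$W = 4$ ($W = 2 \cdot 2 = 4$)
$P{\left(g \right)} = 1 + g$ ($P{\left(g \right)} = g + 1 = 1 + g$)
$w{\left(q \right)} = 5 - q$ ($w{\left(q \right)} = \left(1 + 4\right) - q = 5 - q$)
$T{\left(K \right)} = -24 - 1710 K^{2}$ ($T{\left(K \right)} = -24 + 3 \left(- 570 K^{2}\right) = -24 - 1710 K^{2}$)
$T{\left(w{\left(-24 \right)} \right)} - -486656 = \left(-24 - 1710 \left(5 - -24\right)^{2}\right) - -486656 = \left(-24 - 1710 \left(5 + 24\right)^{2}\right) + 486656 = \left(-24 - 1710 \cdot 29^{2}\right) + 486656 = \left(-24 - 1438110\right) + 486656 = -1438134 + 486656 = -951478$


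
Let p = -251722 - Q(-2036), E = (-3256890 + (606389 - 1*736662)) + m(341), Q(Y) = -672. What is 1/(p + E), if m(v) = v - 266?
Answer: -1/3638138 ≈ -2.7487e-7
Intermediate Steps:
m(v) = -266 + v
E = -3387088 (E = (-3256890 + (606389 - 1*736662)) + (-266 + 341) = (-3256890 + (606389 - 736662)) + 75 = (-3256890 - 130273) + 75 = -3387163 + 75 = -3387088)
p = -251050 (p = -251722 - 1*(-672) = -251722 + 672 = -251050)
1/(p + E) = 1/(-251050 - 3387088) = 1/(-3638138) = -1/3638138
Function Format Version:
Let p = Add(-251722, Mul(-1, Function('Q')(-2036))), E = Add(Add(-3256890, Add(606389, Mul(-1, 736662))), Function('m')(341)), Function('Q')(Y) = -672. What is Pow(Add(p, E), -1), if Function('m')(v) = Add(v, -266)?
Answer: Rational(-1, 3638138) ≈ -2.7487e-7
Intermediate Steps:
Function('m')(v) = Add(-266, v)
E = -3387088 (E = Add(Add(-3256890, Add(606389, Mul(-1, 736662))), Add(-266, 341)) = Add(Add(-3256890, Add(606389, -736662)), 75) = Add(Add(-3256890, -130273), 75) = Add(-3387163, 75) = -3387088)
p = -251050 (p = Add(-251722, Mul(-1, -672)) = Add(-251722, 672) = -251050)
Pow(Add(p, E), -1) = Pow(Add(-251050, -3387088), -1) = Pow(-3638138, -1) = Rational(-1, 3638138)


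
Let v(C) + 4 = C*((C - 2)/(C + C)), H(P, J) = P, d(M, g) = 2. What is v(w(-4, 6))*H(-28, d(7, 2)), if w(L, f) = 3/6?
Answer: 133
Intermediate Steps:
w(L, f) = ½ (w(L, f) = 3*(⅙) = ½)
v(C) = -5 + C/2 (v(C) = -4 + C*((C - 2)/(C + C)) = -4 + C*((-2 + C)/((2*C))) = -4 + C*((-2 + C)*(1/(2*C))) = -4 + C*((-2 + C)/(2*C)) = -4 + (-1 + C/2) = -5 + C/2)
v(w(-4, 6))*H(-28, d(7, 2)) = (-5 + (½)*(½))*(-28) = (-5 + ¼)*(-28) = -19/4*(-28) = 133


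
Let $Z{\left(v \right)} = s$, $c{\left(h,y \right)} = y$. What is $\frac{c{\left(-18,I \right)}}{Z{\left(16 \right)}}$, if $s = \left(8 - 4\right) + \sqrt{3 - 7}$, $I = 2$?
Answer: $\frac{2}{5} - \frac{i}{5} \approx 0.4 - 0.2 i$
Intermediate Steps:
$s = 4 + 2 i$ ($s = 4 + \sqrt{-4} = 4 + 2 i \approx 4.0 + 2.0 i$)
$Z{\left(v \right)} = 4 + 2 i$
$\frac{c{\left(-18,I \right)}}{Z{\left(16 \right)}} = \frac{2}{4 + 2 i} = 2 \frac{4 - 2 i}{20} = \frac{4 - 2 i}{10}$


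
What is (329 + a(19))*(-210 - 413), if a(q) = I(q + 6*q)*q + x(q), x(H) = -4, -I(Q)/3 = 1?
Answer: -166964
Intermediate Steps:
I(Q) = -3 (I(Q) = -3*1 = -3)
a(q) = -4 - 3*q (a(q) = -3*q - 4 = -4 - 3*q)
(329 + a(19))*(-210 - 413) = (329 + (-4 - 3*19))*(-210 - 413) = (329 + (-4 - 57))*(-623) = (329 - 61)*(-623) = 268*(-623) = -166964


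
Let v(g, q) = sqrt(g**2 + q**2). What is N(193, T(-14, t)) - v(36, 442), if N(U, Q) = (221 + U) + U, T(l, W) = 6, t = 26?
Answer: 607 - 2*sqrt(49165) ≈ 163.54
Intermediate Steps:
N(U, Q) = 221 + 2*U
N(193, T(-14, t)) - v(36, 442) = (221 + 2*193) - sqrt(36**2 + 442**2) = (221 + 386) - sqrt(1296 + 195364) = 607 - sqrt(196660) = 607 - 2*sqrt(49165)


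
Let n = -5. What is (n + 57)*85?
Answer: 4420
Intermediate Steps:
(n + 57)*85 = (-5 + 57)*85 = 52*85 = 4420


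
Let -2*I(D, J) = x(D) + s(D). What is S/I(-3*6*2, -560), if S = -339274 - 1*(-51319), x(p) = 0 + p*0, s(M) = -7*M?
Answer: 31995/14 ≈ 2285.4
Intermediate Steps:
x(p) = 0 (x(p) = 0 + 0 = 0)
I(D, J) = 7*D/2 (I(D, J) = -(0 - 7*D)/2 = -(-7)*D/2 = 7*D/2)
S = -287955 (S = -339274 + 51319 = -287955)
S/I(-3*6*2, -560) = -287955/(7*(-3*6*2)/2) = -287955/(7*(-18*2)/2) = -287955/((7/2)*(-36)) = -287955/(-126) = -287955*(-1/126) = 31995/14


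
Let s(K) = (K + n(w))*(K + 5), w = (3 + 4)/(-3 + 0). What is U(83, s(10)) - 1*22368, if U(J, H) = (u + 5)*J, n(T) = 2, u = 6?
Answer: -21455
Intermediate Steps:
w = -7/3 (w = 7/(-3) = 7*(-1/3) = -7/3 ≈ -2.3333)
s(K) = (2 + K)*(5 + K) (s(K) = (K + 2)*(K + 5) = (2 + K)*(5 + K))
U(J, H) = 11*J (U(J, H) = (6 + 5)*J = 11*J)
U(83, s(10)) - 1*22368 = 11*83 - 1*22368 = 913 - 22368 = -21455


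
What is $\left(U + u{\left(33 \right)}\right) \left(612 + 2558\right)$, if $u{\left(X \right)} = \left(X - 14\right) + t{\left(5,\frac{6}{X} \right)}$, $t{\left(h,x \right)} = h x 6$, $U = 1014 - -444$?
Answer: $\frac{51693190}{11} \approx 4.6994 \cdot 10^{6}$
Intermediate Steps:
$U = 1458$ ($U = 1014 + 444 = 1458$)
$t{\left(h,x \right)} = 6 h x$
$u{\left(X \right)} = -14 + X + \frac{180}{X}$ ($u{\left(X \right)} = \left(X - 14\right) + 6 \cdot 5 \frac{6}{X} = \left(-14 + X\right) + \frac{180}{X} = -14 + X + \frac{180}{X}$)
$\left(U + u{\left(33 \right)}\right) \left(612 + 2558\right) = \left(1458 + \left(-14 + 33 + \frac{180}{33}\right)\right) \left(612 + 2558\right) = \left(1458 + \left(-14 + 33 + 180 \cdot \frac{1}{33}\right)\right) 3170 = \left(1458 + \left(-14 + 33 + \frac{60}{11}\right)\right) 3170 = \left(1458 + \frac{269}{11}\right) 3170 = \frac{16307}{11} \cdot 3170 = \frac{51693190}{11}$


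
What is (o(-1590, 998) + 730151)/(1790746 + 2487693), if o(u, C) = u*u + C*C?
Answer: 4254255/4278439 ≈ 0.99435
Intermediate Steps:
o(u, C) = C² + u² (o(u, C) = u² + C² = C² + u²)
(o(-1590, 998) + 730151)/(1790746 + 2487693) = ((998² + (-1590)²) + 730151)/(1790746 + 2487693) = ((996004 + 2528100) + 730151)/4278439 = (3524104 + 730151)*(1/4278439) = 4254255*(1/4278439) = 4254255/4278439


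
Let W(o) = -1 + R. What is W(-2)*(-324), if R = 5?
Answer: -1296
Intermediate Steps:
W(o) = 4 (W(o) = -1 + 5 = 4)
W(-2)*(-324) = 4*(-324) = -1296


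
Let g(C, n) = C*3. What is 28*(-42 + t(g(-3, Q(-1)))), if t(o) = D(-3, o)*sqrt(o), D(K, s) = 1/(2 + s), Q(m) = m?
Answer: -1176 - 12*I ≈ -1176.0 - 12.0*I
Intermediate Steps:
g(C, n) = 3*C
t(o) = sqrt(o)/(2 + o)
28*(-42 + t(g(-3, Q(-1)))) = 28*(-42 + sqrt(3*(-3))/(2 + 3*(-3))) = 28*(-42 + sqrt(-9)/(2 - 9)) = 28*(-42 + (3*I)/(-7)) = 28*(-42 + (3*I)*(-1/7)) = 28*(-42 - 3*I/7) = -1176 - 12*I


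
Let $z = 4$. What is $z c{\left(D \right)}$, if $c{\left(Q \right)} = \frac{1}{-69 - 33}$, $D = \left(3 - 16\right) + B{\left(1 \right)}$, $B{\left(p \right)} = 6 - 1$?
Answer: $- \frac{2}{51} \approx -0.039216$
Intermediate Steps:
$B{\left(p \right)} = 5$
$D = -8$ ($D = \left(3 - 16\right) + 5 = -13 + 5 = -8$)
$c{\left(Q \right)} = - \frac{1}{102}$ ($c{\left(Q \right)} = \frac{1}{-102} = - \frac{1}{102}$)
$z c{\left(D \right)} = 4 \left(- \frac{1}{102}\right) = - \frac{2}{51}$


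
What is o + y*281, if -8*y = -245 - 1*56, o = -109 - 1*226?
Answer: 81901/8 ≈ 10238.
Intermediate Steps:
o = -335 (o = -109 - 226 = -335)
y = 301/8 (y = -(-245 - 1*56)/8 = -(-245 - 56)/8 = -1/8*(-301) = 301/8 ≈ 37.625)
o + y*281 = -335 + (301/8)*281 = -335 + 84581/8 = 81901/8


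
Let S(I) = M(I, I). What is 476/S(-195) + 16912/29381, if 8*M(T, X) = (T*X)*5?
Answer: 3327276848/5586062625 ≈ 0.59564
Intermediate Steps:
M(T, X) = 5*T*X/8 (M(T, X) = ((T*X)*5)/8 = (5*T*X)/8 = 5*T*X/8)
S(I) = 5*I**2/8 (S(I) = 5*I*I/8 = 5*I**2/8)
476/S(-195) + 16912/29381 = 476/(((5/8)*(-195)**2)) + 16912/29381 = 476/(((5/8)*38025)) + 16912*(1/29381) = 476/(190125/8) + 16912/29381 = 476*(8/190125) + 16912/29381 = 3808/190125 + 16912/29381 = 3327276848/5586062625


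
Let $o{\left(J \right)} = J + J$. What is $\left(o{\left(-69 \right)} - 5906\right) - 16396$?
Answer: $-22440$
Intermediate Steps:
$o{\left(J \right)} = 2 J$
$\left(o{\left(-69 \right)} - 5906\right) - 16396 = \left(2 \left(-69\right) - 5906\right) - 16396 = \left(-138 - 5906\right) - 16396 = -6044 - 16396 = -22440$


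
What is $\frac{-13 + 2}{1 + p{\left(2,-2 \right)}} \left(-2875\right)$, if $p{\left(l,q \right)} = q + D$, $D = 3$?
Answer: $\frac{31625}{2} \approx 15813.0$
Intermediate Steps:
$p{\left(l,q \right)} = 3 + q$ ($p{\left(l,q \right)} = q + 3 = 3 + q$)
$\frac{-13 + 2}{1 + p{\left(2,-2 \right)}} \left(-2875\right) = \frac{-13 + 2}{1 + \left(3 - 2\right)} \left(-2875\right) = - \frac{11}{1 + 1} \left(-2875\right) = - \frac{11}{2} \left(-2875\right) = \left(-11\right) \frac{1}{2} \left(-2875\right) = \left(- \frac{11}{2}\right) \left(-2875\right) = \frac{31625}{2}$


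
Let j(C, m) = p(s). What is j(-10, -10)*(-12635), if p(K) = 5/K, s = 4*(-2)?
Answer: 63175/8 ≈ 7896.9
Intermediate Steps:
s = -8
j(C, m) = -5/8 (j(C, m) = 5/(-8) = 5*(-⅛) = -5/8)
j(-10, -10)*(-12635) = -5/8*(-12635) = 63175/8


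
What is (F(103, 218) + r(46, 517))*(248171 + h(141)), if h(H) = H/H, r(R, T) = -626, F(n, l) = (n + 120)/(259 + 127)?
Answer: -29955973518/193 ≈ -1.5521e+8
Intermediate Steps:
F(n, l) = 60/193 + n/386 (F(n, l) = (120 + n)/386 = (120 + n)*(1/386) = 60/193 + n/386)
h(H) = 1
(F(103, 218) + r(46, 517))*(248171 + h(141)) = ((60/193 + (1/386)*103) - 626)*(248171 + 1) = ((60/193 + 103/386) - 626)*248172 = (223/386 - 626)*248172 = -241413/386*248172 = -29955973518/193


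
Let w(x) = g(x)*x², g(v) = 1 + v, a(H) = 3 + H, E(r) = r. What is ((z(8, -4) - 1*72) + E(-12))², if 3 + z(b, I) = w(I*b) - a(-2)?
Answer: 1013276224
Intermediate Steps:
w(x) = x²*(1 + x) (w(x) = (1 + x)*x² = x²*(1 + x))
z(b, I) = -4 + I²*b²*(1 + I*b) (z(b, I) = -3 + ((I*b)²*(1 + I*b) - (3 - 2)) = -3 + ((I²*b²)*(1 + I*b) - 1*1) = -3 + (I²*b²*(1 + I*b) - 1) = -3 + (-1 + I²*b²*(1 + I*b)) = -4 + I²*b²*(1 + I*b))
((z(8, -4) - 1*72) + E(-12))² = (((-4 + (-4)²*8²*(1 - 4*8)) - 1*72) - 12)² = (((-4 + 16*64*(1 - 32)) - 72) - 12)² = (((-4 + 16*64*(-31)) - 72) - 12)² = (((-4 - 31744) - 72) - 12)² = ((-31748 - 72) - 12)² = (-31820 - 12)² = (-31832)² = 1013276224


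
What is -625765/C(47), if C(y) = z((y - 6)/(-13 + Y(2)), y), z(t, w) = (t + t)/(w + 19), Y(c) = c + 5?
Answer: 123901470/41 ≈ 3.0220e+6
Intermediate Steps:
Y(c) = 5 + c
z(t, w) = 2*t/(19 + w) (z(t, w) = (2*t)/(19 + w) = 2*t/(19 + w))
C(y) = 2*(1 - y/6)/(19 + y) (C(y) = 2*((y - 6)/(-13 + (5 + 2)))/(19 + y) = 2*((-6 + y)/(-13 + 7))/(19 + y) = 2*((-6 + y)/(-6))/(19 + y) = 2*((-6 + y)*(-1/6))/(19 + y) = 2*(1 - y/6)/(19 + y))
-625765/C(47) = -625765*3*(19 + 47)/(6 - 1*47) = -625765*198/(6 - 47) = -625765/((1/3)*(1/66)*(-41)) = -625765/(-41/198) = -625765*(-198/41) = 123901470/41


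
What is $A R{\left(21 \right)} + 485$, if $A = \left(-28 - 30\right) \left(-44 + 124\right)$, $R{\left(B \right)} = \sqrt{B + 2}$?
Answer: $485 - 4640 \sqrt{23} \approx -21768.0$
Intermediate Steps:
$R{\left(B \right)} = \sqrt{2 + B}$
$A = -4640$ ($A = \left(-58\right) 80 = -4640$)
$A R{\left(21 \right)} + 485 = - 4640 \sqrt{2 + 21} + 485 = - 4640 \sqrt{23} + 485 = 485 - 4640 \sqrt{23}$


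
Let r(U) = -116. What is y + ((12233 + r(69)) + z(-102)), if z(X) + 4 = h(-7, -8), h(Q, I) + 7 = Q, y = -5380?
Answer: 6719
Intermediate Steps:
h(Q, I) = -7 + Q
z(X) = -18 (z(X) = -4 + (-7 - 7) = -4 - 14 = -18)
y + ((12233 + r(69)) + z(-102)) = -5380 + ((12233 - 116) - 18) = -5380 + (12117 - 18) = -5380 + 12099 = 6719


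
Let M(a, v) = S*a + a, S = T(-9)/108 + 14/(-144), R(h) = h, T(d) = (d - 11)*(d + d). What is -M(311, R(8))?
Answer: -94855/72 ≈ -1317.4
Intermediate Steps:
T(d) = 2*d*(-11 + d) (T(d) = (-11 + d)*(2*d) = 2*d*(-11 + d))
S = 233/72 (S = (2*(-9)*(-11 - 9))/108 + 14/(-144) = (2*(-9)*(-20))*(1/108) + 14*(-1/144) = 360*(1/108) - 7/72 = 10/3 - 7/72 = 233/72 ≈ 3.2361)
M(a, v) = 305*a/72 (M(a, v) = 233*a/72 + a = 305*a/72)
-M(311, R(8)) = -305*311/72 = -1*94855/72 = -94855/72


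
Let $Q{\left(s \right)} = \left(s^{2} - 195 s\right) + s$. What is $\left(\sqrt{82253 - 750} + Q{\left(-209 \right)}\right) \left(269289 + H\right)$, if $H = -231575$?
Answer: $3176537078 + 37714 \sqrt{81503} \approx 3.1873 \cdot 10^{9}$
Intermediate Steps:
$Q{\left(s \right)} = s^{2} - 194 s$
$\left(\sqrt{82253 - 750} + Q{\left(-209 \right)}\right) \left(269289 + H\right) = \left(\sqrt{82253 - 750} - 209 \left(-194 - 209\right)\right) \left(269289 - 231575\right) = \left(\sqrt{81503} - -84227\right) 37714 = \left(\sqrt{81503} + 84227\right) 37714 = \left(84227 + \sqrt{81503}\right) 37714 = 3176537078 + 37714 \sqrt{81503}$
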